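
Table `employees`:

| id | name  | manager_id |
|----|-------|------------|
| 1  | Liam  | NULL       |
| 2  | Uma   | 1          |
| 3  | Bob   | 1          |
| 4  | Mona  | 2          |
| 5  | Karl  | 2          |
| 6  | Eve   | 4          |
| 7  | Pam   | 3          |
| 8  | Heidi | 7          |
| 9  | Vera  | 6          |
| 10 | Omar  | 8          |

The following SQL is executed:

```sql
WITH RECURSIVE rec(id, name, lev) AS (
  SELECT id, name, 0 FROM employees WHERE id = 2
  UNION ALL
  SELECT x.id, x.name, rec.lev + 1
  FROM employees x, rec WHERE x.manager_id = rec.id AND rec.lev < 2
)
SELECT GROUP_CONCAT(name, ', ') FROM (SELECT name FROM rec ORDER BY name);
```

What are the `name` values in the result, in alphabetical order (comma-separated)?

Base: id=2 (Uma) at lev 0.
Iteration 1: rows with manager_id in {2} -> Mona (id 4, lev 1), Karl (id 5, lev 1).
Iteration 2: rows with manager_id in {4,5} -> Eve (id 6, lev 2).
Iteration 3: lev < 2 fails for all current rows; recursion stops.

Eve, Karl, Mona, Uma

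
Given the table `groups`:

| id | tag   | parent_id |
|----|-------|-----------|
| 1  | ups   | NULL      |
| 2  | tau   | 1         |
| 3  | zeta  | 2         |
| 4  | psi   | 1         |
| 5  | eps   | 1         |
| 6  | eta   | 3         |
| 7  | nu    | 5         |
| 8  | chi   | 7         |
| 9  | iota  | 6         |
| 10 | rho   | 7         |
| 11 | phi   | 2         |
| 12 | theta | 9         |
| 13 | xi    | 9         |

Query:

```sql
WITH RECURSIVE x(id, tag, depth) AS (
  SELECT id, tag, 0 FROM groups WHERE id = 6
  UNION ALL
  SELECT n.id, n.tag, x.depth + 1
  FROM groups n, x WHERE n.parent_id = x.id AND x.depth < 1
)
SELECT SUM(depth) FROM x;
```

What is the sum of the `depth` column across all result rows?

Base: id=6 (eta) at depth 0.
Iteration 1: rows with parent_id in {6} -> iota (id 9, depth 1).
Iteration 2: depth < 1 fails for all current rows; recursion stops.
SUM(depth) = 0 + 1 = 1.

1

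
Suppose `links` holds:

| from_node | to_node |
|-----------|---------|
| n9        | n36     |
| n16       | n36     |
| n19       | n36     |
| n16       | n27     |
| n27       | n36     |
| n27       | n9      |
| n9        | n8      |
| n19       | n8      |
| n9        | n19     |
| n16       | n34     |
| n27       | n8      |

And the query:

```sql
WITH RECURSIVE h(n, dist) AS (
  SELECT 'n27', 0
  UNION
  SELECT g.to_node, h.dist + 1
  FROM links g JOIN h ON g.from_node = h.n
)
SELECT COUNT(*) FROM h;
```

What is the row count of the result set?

9

Base: (n27, dist=0).
Iteration 1: edges from {n27} -> (n36, dist=1), (n8, dist=1), (n9, dist=1).
Iteration 2: edges from {n36,n8,n9} -> (n19, dist=2), (n36, dist=2), (n8, dist=2).
Iteration 3: edges from {n19,n36,n8} -> (n36, dist=3), (n8, dist=3).
Iteration 4: no outgoing edges from {n36,n8}; recursion stops.
Total rows emitted: 9.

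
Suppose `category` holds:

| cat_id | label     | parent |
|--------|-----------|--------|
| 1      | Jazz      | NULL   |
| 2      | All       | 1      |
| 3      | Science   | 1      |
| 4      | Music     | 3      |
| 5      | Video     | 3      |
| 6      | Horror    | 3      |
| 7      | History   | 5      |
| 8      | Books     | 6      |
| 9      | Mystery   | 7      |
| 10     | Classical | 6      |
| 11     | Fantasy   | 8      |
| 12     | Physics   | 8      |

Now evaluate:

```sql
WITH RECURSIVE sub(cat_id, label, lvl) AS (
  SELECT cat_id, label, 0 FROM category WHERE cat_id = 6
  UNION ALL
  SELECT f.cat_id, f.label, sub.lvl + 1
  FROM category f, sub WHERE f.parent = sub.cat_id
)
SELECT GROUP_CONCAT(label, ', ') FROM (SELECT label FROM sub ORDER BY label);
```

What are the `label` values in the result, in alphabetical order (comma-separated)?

Books, Classical, Fantasy, Horror, Physics

Base: cat_id=6 (Horror) at lvl 0.
Iteration 1: rows with parent in {6} -> Books (id 8, lvl 1), Classical (id 10, lvl 1).
Iteration 2: rows with parent in {8,10} -> Fantasy (id 11, lvl 2), Physics (id 12, lvl 2).
Iteration 3: no rows with parent in {11,12}; recursion stops.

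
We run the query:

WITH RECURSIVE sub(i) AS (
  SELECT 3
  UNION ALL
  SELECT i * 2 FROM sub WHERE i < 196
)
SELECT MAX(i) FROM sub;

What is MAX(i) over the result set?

Base: i=3.
Iteration 1: 3 < 196 holds -> i = 3 * 2 = 6.
Iteration 2: 6 < 196 holds -> i = 6 * 2 = 12.
Iteration 3: 12 < 196 holds -> i = 12 * 2 = 24.
Iteration 4: 24 < 196 holds -> i = 24 * 2 = 48.
Iteration 5: 48 < 196 holds -> i = 48 * 2 = 96.
Iteration 6: 96 < 196 holds -> i = 96 * 2 = 192.
Iteration 7: 192 < 196 holds -> i = 192 * 2 = 384.
Iteration 8: 384 < 196 fails; recursion stops.
i values: 3, 6, 12, 24, 48, 96, 192, 384; the maximum is 384.

384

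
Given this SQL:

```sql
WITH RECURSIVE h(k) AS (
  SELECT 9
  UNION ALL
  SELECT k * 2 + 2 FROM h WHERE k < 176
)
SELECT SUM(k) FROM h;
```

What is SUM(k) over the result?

681

Base: k=9.
Iteration 1: 9 < 176 holds -> k = 9 * 2 + 2 = 20.
Iteration 2: 20 < 176 holds -> k = 20 * 2 + 2 = 42.
Iteration 3: 42 < 176 holds -> k = 42 * 2 + 2 = 86.
Iteration 4: 86 < 176 holds -> k = 86 * 2 + 2 = 174.
Iteration 5: 174 < 176 holds -> k = 174 * 2 + 2 = 350.
Iteration 6: 350 < 176 fails; recursion stops.
SUM(k) = 9 + 20 + 42 + 86 + 174 + 350 = 681.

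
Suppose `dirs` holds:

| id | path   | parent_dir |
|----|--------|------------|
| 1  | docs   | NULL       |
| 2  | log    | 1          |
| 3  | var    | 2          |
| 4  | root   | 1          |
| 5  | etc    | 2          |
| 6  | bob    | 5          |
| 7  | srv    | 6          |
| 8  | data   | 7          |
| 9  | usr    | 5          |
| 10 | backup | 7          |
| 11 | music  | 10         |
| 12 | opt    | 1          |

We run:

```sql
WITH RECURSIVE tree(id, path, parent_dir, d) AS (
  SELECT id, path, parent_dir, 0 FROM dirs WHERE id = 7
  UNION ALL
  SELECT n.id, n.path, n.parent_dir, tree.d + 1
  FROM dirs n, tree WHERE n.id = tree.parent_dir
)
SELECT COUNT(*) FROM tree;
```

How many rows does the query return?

Base: id=7 (srv), parent_dir=6, d 0.
Iteration 1: join on id=6 -> bob (id 6, parent_dir=5, d 1).
Iteration 2: join on id=5 -> etc (id 5, parent_dir=2, d 2).
Iteration 3: join on id=2 -> log (id 2, parent_dir=1, d 3).
Iteration 4: join on id=1 -> docs (id 1, parent_dir=NULL, d 4).
Iteration 5: parent_dir is NULL; no match; recursion stops.
Total rows emitted: 5.

5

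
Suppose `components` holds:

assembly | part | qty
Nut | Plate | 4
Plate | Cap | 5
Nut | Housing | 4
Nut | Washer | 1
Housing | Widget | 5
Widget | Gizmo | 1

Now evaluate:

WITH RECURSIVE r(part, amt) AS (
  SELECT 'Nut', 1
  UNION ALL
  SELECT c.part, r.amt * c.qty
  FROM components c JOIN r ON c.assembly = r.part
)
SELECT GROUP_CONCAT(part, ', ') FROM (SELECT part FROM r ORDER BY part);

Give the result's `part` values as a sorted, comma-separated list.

Base: (Nut, amt=1).
Iteration 1: components of {Nut} -> Housing = 1*4 = 4, Plate = 1*4 = 4, Washer = 1*1 = 1.
Iteration 2: components of {Housing,Plate,Washer} -> Cap = 4*5 = 20, Widget = 4*5 = 20.
Iteration 3: components of {Cap,Widget} -> Gizmo = 20*1 = 20.
Iteration 4: no further components; recursion stops.

Cap, Gizmo, Housing, Nut, Plate, Washer, Widget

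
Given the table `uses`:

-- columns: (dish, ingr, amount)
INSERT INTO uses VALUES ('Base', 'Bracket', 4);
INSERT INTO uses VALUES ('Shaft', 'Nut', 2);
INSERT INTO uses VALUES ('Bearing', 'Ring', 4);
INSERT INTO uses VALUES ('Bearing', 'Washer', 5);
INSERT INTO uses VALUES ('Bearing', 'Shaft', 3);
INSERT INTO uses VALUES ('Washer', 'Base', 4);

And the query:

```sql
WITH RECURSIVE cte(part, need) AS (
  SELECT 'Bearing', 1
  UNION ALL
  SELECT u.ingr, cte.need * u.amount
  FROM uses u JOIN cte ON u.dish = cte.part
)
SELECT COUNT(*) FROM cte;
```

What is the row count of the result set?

Base: (Bearing, need=1).
Iteration 1: components of {Bearing} -> Ring = 1*4 = 4, Shaft = 1*3 = 3, Washer = 1*5 = 5.
Iteration 2: components of {Ring,Shaft,Washer} -> Base = 5*4 = 20, Nut = 3*2 = 6.
Iteration 3: components of {Base,Nut} -> Bracket = 20*4 = 80.
Iteration 4: no further components; recursion stops.
Total rows emitted: 7.

7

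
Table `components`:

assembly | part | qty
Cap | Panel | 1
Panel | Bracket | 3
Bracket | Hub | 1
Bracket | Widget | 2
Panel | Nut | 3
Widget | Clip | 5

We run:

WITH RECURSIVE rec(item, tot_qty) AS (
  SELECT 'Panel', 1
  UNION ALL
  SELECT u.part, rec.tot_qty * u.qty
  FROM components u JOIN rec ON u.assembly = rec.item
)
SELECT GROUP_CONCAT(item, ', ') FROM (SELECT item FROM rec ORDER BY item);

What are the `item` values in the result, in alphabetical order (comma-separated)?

Base: (Panel, tot_qty=1).
Iteration 1: components of {Panel} -> Bracket = 1*3 = 3, Nut = 1*3 = 3.
Iteration 2: components of {Bracket,Nut} -> Hub = 3*1 = 3, Widget = 3*2 = 6.
Iteration 3: components of {Hub,Widget} -> Clip = 6*5 = 30.
Iteration 4: no further components; recursion stops.

Bracket, Clip, Hub, Nut, Panel, Widget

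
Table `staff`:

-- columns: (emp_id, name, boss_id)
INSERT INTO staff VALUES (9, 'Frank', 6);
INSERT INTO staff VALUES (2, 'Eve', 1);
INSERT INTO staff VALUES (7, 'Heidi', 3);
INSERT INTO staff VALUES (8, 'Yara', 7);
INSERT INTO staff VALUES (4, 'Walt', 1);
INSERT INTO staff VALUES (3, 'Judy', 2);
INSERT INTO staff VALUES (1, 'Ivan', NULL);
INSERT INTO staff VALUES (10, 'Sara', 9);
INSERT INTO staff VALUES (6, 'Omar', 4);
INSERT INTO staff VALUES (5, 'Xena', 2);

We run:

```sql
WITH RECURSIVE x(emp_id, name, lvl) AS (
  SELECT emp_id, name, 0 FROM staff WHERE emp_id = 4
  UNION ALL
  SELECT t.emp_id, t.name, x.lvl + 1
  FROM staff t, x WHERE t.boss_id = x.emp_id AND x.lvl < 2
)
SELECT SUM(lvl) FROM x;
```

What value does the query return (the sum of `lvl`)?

3

Base: emp_id=4 (Walt) at lvl 0.
Iteration 1: rows with boss_id in {4} -> Omar (id 6, lvl 1).
Iteration 2: rows with boss_id in {6} -> Frank (id 9, lvl 2).
Iteration 3: lvl < 2 fails for all current rows; recursion stops.
SUM(lvl) = 0 + 1 + 2 = 3.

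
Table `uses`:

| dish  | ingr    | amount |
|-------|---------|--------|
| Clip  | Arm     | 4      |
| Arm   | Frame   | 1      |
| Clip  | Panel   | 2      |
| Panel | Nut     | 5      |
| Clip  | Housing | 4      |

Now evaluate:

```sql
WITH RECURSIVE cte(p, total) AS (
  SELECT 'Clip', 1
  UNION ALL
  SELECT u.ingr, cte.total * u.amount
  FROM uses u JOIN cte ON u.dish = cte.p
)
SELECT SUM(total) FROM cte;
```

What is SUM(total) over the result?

25

Base: (Clip, total=1).
Iteration 1: components of {Clip} -> Arm = 1*4 = 4, Housing = 1*4 = 4, Panel = 1*2 = 2.
Iteration 2: components of {Arm,Housing,Panel} -> Frame = 4*1 = 4, Nut = 2*5 = 10.
Iteration 3: no further components; recursion stops.
SUM(total) = 1 + 4 + 2 + 4 + 4 + 10 = 25.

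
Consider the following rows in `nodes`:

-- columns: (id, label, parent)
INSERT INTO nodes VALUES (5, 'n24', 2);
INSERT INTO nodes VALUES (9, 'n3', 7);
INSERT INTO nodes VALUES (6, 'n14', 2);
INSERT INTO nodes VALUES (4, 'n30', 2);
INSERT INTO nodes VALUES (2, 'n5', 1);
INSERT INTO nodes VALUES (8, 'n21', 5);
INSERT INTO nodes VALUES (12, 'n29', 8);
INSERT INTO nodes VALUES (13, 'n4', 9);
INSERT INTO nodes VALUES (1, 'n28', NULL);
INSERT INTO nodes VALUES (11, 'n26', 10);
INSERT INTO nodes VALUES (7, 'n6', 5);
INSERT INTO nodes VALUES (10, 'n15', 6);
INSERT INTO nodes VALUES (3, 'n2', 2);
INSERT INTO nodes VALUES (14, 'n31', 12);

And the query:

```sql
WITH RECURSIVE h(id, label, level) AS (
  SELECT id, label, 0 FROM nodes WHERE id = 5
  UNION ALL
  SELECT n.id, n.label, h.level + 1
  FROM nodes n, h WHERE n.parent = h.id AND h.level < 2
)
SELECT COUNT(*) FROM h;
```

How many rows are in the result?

5

Base: id=5 (n24) at level 0.
Iteration 1: rows with parent in {5} -> n6 (id 7, level 1), n21 (id 8, level 1).
Iteration 2: rows with parent in {7,8} -> n3 (id 9, level 2), n29 (id 12, level 2).
Iteration 3: level < 2 fails for all current rows; recursion stops.
Total rows emitted: 5.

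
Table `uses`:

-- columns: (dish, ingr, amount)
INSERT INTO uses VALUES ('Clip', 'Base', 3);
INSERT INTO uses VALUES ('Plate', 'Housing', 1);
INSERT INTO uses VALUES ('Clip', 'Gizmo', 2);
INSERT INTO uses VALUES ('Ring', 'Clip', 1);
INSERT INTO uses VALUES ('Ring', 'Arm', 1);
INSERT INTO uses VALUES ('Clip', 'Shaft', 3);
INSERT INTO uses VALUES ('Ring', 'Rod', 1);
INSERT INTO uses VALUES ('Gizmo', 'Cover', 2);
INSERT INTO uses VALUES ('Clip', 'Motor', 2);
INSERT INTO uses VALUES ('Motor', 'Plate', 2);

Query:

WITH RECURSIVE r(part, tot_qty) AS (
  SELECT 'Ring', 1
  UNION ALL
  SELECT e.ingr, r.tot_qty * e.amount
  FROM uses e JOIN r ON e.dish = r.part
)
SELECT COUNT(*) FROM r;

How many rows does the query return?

11

Base: (Ring, tot_qty=1).
Iteration 1: components of {Ring} -> Arm = 1*1 = 1, Clip = 1*1 = 1, Rod = 1*1 = 1.
Iteration 2: components of {Arm,Clip,Rod} -> Base = 1*3 = 3, Gizmo = 1*2 = 2, Motor = 1*2 = 2, Shaft = 1*3 = 3.
Iteration 3: components of {Base,Gizmo,Motor,Shaft} -> Cover = 2*2 = 4, Plate = 2*2 = 4.
Iteration 4: components of {Cover,Plate} -> Housing = 4*1 = 4.
Iteration 5: no further components; recursion stops.
Total rows emitted: 11.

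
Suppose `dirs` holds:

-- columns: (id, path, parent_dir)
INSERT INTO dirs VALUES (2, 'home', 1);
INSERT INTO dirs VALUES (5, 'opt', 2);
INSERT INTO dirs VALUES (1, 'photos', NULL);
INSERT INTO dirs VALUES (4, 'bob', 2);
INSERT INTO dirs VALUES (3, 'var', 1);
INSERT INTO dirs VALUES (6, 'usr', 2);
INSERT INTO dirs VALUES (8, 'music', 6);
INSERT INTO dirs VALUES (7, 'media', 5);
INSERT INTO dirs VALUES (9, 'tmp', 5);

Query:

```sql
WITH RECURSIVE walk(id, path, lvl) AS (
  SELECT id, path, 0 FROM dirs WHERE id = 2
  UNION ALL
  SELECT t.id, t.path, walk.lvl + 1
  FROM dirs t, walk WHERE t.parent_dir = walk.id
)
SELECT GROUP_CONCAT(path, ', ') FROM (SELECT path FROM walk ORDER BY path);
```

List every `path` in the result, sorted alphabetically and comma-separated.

bob, home, media, music, opt, tmp, usr

Base: id=2 (home) at lvl 0.
Iteration 1: rows with parent_dir in {2} -> bob (id 4, lvl 1), opt (id 5, lvl 1), usr (id 6, lvl 1).
Iteration 2: rows with parent_dir in {4,5,6} -> media (id 7, lvl 2), music (id 8, lvl 2), tmp (id 9, lvl 2).
Iteration 3: no rows with parent_dir in {7,8,9}; recursion stops.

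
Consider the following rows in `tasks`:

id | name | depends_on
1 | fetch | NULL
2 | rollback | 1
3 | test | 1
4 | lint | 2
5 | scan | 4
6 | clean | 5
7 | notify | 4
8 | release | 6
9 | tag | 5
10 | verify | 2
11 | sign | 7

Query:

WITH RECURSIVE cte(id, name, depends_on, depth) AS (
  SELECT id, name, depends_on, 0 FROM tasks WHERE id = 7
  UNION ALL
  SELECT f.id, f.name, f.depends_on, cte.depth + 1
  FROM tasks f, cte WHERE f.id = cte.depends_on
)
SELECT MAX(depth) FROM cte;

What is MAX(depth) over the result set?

Base: id=7 (notify), depends_on=4, depth 0.
Iteration 1: join on id=4 -> lint (id 4, depends_on=2, depth 1).
Iteration 2: join on id=2 -> rollback (id 2, depends_on=1, depth 2).
Iteration 3: join on id=1 -> fetch (id 1, depends_on=NULL, depth 3).
Iteration 4: depends_on is NULL; no match; recursion stops.
depth values: 0, 1, 2, 3; the maximum is 3.

3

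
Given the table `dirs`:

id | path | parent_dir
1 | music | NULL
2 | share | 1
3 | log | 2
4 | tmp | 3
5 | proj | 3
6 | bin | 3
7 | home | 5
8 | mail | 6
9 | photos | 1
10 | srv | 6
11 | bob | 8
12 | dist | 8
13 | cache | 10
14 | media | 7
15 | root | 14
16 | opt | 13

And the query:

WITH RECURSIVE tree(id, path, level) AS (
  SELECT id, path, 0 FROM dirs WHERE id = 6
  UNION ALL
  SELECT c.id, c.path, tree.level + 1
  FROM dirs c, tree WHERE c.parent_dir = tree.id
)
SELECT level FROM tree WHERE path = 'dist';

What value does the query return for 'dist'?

Base: id=6 (bin) at level 0.
Iteration 1: rows with parent_dir in {6} -> mail (id 8, level 1), srv (id 10, level 1).
Iteration 2: rows with parent_dir in {8,10} -> bob (id 11, level 2), dist (id 12, level 2), cache (id 13, level 2).
Iteration 3: rows with parent_dir in {11,12,13} -> opt (id 16, level 3).
Iteration 4: no rows with parent_dir in {16}; recursion stops.

2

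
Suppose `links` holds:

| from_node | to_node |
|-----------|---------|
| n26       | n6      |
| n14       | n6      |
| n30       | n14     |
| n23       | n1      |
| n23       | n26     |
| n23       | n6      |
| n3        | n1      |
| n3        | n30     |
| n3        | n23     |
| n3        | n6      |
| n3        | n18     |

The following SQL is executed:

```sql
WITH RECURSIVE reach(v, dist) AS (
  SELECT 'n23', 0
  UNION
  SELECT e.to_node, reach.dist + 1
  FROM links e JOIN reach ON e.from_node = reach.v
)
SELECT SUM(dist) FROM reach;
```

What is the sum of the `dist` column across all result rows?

Base: (n23, dist=0).
Iteration 1: edges from {n23} -> (n1, dist=1), (n26, dist=1), (n6, dist=1).
Iteration 2: edges from {n1,n26,n6} -> (n6, dist=2).
Iteration 3: no outgoing edges from {n6}; recursion stops.
SUM(dist) = 0 + 1 + 1 + 1 + 2 = 5.

5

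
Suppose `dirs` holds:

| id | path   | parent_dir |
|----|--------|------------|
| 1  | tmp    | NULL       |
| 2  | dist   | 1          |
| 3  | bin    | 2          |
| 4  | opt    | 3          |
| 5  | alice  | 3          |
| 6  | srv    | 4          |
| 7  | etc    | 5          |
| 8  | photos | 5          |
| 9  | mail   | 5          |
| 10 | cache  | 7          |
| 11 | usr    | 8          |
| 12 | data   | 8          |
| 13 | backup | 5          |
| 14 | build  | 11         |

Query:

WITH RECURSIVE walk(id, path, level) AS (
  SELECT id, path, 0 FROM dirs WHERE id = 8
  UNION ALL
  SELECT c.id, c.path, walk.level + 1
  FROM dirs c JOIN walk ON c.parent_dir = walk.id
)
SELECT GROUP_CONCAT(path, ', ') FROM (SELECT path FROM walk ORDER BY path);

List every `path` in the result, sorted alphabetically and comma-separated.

build, data, photos, usr

Base: id=8 (photos) at level 0.
Iteration 1: rows with parent_dir in {8} -> usr (id 11, level 1), data (id 12, level 1).
Iteration 2: rows with parent_dir in {11,12} -> build (id 14, level 2).
Iteration 3: no rows with parent_dir in {14}; recursion stops.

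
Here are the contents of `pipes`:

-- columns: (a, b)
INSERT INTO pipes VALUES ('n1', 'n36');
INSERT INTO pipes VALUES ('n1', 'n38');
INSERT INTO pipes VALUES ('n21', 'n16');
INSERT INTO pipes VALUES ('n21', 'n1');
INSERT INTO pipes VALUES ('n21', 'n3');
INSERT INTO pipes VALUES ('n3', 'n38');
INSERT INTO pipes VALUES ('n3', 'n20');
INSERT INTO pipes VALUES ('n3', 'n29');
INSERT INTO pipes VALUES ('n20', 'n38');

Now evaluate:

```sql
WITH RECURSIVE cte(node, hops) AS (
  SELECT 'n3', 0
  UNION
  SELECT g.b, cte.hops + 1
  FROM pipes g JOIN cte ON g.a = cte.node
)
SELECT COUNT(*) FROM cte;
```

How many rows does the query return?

Base: (n3, hops=0).
Iteration 1: edges from {n3} -> (n20, hops=1), (n29, hops=1), (n38, hops=1).
Iteration 2: edges from {n20,n29,n38} -> (n38, hops=2).
Iteration 3: no outgoing edges from {n38}; recursion stops.
Total rows emitted: 5.

5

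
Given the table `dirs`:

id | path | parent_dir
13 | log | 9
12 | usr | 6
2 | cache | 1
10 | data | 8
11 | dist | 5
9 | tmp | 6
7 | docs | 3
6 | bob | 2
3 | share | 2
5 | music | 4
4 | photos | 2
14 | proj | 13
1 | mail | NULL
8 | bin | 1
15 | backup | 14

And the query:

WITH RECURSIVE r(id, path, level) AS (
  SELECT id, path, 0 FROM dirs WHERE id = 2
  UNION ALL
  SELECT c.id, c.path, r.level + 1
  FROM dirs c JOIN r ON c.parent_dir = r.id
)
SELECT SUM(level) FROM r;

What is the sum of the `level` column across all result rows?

Base: id=2 (cache) at level 0.
Iteration 1: rows with parent_dir in {2} -> share (id 3, level 1), photos (id 4, level 1), bob (id 6, level 1).
Iteration 2: rows with parent_dir in {3,4,6} -> music (id 5, level 2), docs (id 7, level 2), tmp (id 9, level 2), usr (id 12, level 2).
Iteration 3: rows with parent_dir in {5,7,9,12} -> dist (id 11, level 3), log (id 13, level 3).
Iteration 4: rows with parent_dir in {11,13} -> proj (id 14, level 4).
Iteration 5: rows with parent_dir in {14} -> backup (id 15, level 5).
Iteration 6: no rows with parent_dir in {15}; recursion stops.
SUM(level) = 0 + 1 + 1 + 1 + 2 + 2 + 2 + 2 + 3 + 3 + 4 + 5 = 26.

26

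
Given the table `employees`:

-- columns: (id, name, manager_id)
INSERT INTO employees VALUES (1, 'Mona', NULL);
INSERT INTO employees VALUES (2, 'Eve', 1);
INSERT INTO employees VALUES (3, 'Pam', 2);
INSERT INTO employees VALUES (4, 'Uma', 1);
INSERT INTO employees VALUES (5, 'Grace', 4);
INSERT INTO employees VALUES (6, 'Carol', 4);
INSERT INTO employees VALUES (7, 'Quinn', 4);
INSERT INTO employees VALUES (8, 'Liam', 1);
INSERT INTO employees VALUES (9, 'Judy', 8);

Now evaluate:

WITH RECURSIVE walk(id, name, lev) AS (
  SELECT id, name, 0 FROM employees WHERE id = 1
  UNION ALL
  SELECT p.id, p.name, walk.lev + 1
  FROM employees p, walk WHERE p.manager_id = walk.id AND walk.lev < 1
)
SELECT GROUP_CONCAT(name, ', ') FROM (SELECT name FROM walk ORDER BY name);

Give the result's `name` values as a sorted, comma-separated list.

Eve, Liam, Mona, Uma

Base: id=1 (Mona) at lev 0.
Iteration 1: rows with manager_id in {1} -> Eve (id 2, lev 1), Uma (id 4, lev 1), Liam (id 8, lev 1).
Iteration 2: lev < 1 fails for all current rows; recursion stops.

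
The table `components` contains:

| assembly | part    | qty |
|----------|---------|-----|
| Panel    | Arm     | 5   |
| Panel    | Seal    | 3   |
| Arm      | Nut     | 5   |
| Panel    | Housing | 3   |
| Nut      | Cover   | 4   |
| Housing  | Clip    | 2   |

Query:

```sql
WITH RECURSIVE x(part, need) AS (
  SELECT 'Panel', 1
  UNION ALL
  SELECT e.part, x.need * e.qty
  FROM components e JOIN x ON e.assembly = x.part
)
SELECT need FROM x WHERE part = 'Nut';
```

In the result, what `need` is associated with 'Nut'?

25

Base: (Panel, need=1).
Iteration 1: components of {Panel} -> Arm = 1*5 = 5, Housing = 1*3 = 3, Seal = 1*3 = 3.
Iteration 2: components of {Arm,Housing,Seal} -> Clip = 3*2 = 6, Nut = 5*5 = 25.
Iteration 3: components of {Clip,Nut} -> Cover = 25*4 = 100.
Iteration 4: no further components; recursion stops.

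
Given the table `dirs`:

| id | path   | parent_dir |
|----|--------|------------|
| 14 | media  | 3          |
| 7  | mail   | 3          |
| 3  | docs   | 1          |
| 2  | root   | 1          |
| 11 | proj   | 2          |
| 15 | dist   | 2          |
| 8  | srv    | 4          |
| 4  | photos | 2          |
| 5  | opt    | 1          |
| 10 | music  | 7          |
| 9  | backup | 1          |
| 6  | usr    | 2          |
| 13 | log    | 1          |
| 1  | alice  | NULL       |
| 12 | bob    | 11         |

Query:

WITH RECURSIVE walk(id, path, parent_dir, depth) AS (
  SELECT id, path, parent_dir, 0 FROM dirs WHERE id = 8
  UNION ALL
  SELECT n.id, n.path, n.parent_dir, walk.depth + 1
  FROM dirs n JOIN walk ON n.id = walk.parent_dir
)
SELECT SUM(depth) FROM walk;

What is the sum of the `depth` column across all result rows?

6

Base: id=8 (srv), parent_dir=4, depth 0.
Iteration 1: join on id=4 -> photos (id 4, parent_dir=2, depth 1).
Iteration 2: join on id=2 -> root (id 2, parent_dir=1, depth 2).
Iteration 3: join on id=1 -> alice (id 1, parent_dir=NULL, depth 3).
Iteration 4: parent_dir is NULL; no match; recursion stops.
SUM(depth) = 0 + 1 + 2 + 3 = 6.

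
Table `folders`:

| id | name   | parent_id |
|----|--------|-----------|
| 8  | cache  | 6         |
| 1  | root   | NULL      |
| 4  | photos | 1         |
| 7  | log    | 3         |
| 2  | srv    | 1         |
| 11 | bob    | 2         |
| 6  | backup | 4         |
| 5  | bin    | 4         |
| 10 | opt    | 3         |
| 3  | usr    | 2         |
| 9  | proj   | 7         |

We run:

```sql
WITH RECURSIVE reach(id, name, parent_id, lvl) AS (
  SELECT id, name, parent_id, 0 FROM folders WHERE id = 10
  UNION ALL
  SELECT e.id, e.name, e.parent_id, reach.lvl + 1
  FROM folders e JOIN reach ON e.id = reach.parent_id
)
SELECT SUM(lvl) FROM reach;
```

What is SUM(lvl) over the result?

Base: id=10 (opt), parent_id=3, lvl 0.
Iteration 1: join on id=3 -> usr (id 3, parent_id=2, lvl 1).
Iteration 2: join on id=2 -> srv (id 2, parent_id=1, lvl 2).
Iteration 3: join on id=1 -> root (id 1, parent_id=NULL, lvl 3).
Iteration 4: parent_id is NULL; no match; recursion stops.
SUM(lvl) = 0 + 1 + 2 + 3 = 6.

6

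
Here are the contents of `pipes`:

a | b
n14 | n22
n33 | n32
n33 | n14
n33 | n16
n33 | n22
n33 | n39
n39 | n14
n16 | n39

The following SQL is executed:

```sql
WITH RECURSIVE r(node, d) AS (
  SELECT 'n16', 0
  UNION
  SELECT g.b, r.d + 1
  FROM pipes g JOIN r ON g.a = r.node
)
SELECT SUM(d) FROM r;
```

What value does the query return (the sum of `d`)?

Base: (n16, d=0).
Iteration 1: edges from {n16} -> (n39, d=1).
Iteration 2: edges from {n39} -> (n14, d=2).
Iteration 3: edges from {n14} -> (n22, d=3).
Iteration 4: no outgoing edges from {n22}; recursion stops.
SUM(d) = 0 + 1 + 2 + 3 = 6.

6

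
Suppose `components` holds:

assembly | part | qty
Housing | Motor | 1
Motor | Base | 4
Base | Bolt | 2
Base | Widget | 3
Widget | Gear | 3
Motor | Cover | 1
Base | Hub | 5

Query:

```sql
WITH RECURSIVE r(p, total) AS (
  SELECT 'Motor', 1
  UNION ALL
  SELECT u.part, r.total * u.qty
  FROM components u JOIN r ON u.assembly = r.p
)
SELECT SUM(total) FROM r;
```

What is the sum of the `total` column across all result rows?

Base: (Motor, total=1).
Iteration 1: components of {Motor} -> Base = 1*4 = 4, Cover = 1*1 = 1.
Iteration 2: components of {Base,Cover} -> Bolt = 4*2 = 8, Hub = 4*5 = 20, Widget = 4*3 = 12.
Iteration 3: components of {Bolt,Hub,Widget} -> Gear = 12*3 = 36.
Iteration 4: no further components; recursion stops.
SUM(total) = 1 + 4 + 1 + 8 + 12 + 20 + 36 = 82.

82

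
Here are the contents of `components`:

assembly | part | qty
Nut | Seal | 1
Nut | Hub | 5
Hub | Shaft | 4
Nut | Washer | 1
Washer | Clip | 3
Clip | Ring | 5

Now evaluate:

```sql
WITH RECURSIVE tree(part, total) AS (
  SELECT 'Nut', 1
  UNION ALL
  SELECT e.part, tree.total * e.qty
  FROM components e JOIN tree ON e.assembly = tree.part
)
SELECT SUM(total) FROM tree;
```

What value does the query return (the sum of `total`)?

46

Base: (Nut, total=1).
Iteration 1: components of {Nut} -> Hub = 1*5 = 5, Seal = 1*1 = 1, Washer = 1*1 = 1.
Iteration 2: components of {Hub,Seal,Washer} -> Clip = 1*3 = 3, Shaft = 5*4 = 20.
Iteration 3: components of {Clip,Shaft} -> Ring = 3*5 = 15.
Iteration 4: no further components; recursion stops.
SUM(total) = 1 + 1 + 5 + 1 + 20 + 3 + 15 = 46.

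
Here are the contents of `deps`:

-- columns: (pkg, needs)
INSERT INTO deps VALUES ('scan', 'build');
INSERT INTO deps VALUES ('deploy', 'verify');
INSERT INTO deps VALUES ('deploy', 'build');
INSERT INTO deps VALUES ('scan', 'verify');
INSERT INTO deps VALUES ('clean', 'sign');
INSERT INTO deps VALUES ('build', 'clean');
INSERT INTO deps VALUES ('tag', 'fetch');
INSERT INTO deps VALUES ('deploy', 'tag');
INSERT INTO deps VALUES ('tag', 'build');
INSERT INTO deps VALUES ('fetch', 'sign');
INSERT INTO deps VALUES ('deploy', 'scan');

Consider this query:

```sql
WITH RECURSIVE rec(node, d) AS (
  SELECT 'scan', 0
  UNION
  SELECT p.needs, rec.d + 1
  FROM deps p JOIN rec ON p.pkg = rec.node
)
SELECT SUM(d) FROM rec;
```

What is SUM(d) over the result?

Base: (scan, d=0).
Iteration 1: edges from {scan} -> (build, d=1), (verify, d=1).
Iteration 2: edges from {build,verify} -> (clean, d=2).
Iteration 3: edges from {clean} -> (sign, d=3).
Iteration 4: no outgoing edges from {sign}; recursion stops.
SUM(d) = 0 + 1 + 1 + 2 + 3 = 7.

7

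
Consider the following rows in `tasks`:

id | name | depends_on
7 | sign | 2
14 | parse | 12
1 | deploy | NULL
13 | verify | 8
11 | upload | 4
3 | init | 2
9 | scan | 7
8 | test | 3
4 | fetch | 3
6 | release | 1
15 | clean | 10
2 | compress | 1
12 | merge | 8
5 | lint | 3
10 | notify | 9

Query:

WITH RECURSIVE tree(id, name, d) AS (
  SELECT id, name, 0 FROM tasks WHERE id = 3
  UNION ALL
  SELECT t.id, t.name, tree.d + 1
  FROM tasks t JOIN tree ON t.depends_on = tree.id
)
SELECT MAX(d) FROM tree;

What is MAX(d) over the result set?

3

Base: id=3 (init) at d 0.
Iteration 1: rows with depends_on in {3} -> fetch (id 4, d 1), lint (id 5, d 1), test (id 8, d 1).
Iteration 2: rows with depends_on in {4,5,8} -> upload (id 11, d 2), merge (id 12, d 2), verify (id 13, d 2).
Iteration 3: rows with depends_on in {11,12,13} -> parse (id 14, d 3).
Iteration 4: no rows with depends_on in {14}; recursion stops.
d values: 0, 1, 1, 1, 2, 2, 2, 3; the maximum is 3.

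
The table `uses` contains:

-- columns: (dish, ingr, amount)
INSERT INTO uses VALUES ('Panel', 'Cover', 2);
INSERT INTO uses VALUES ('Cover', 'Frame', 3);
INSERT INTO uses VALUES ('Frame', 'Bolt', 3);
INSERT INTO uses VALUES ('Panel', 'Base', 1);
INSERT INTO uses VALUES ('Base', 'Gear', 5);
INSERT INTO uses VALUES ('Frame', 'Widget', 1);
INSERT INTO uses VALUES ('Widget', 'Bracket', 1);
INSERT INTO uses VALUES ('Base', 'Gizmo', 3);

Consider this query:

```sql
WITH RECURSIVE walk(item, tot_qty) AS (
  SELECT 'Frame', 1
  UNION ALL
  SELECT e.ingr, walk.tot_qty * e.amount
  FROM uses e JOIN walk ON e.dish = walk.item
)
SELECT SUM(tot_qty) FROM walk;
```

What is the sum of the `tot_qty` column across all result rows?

Base: (Frame, tot_qty=1).
Iteration 1: components of {Frame} -> Bolt = 1*3 = 3, Widget = 1*1 = 1.
Iteration 2: components of {Bolt,Widget} -> Bracket = 1*1 = 1.
Iteration 3: no further components; recursion stops.
SUM(tot_qty) = 1 + 3 + 1 + 1 = 6.

6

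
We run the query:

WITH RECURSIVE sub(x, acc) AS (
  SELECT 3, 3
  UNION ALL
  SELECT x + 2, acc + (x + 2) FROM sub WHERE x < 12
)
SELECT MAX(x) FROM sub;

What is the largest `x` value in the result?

13

Base: x=3, acc=3.
Iteration 1: 3 < 12 holds -> x = 3 + 2 = 5, acc = 3 + 5 = 8.
Iteration 2: 5 < 12 holds -> x = 5 + 2 = 7, acc = 8 + 7 = 15.
Iteration 3: 7 < 12 holds -> x = 7 + 2 = 9, acc = 15 + 9 = 24.
Iteration 4: 9 < 12 holds -> x = 9 + 2 = 11, acc = 24 + 11 = 35.
Iteration 5: 11 < 12 holds -> x = 11 + 2 = 13, acc = 35 + 13 = 48.
Iteration 6: 13 < 12 fails; recursion stops.
x values: 3, 5, 7, 9, 11, 13; the maximum is 13.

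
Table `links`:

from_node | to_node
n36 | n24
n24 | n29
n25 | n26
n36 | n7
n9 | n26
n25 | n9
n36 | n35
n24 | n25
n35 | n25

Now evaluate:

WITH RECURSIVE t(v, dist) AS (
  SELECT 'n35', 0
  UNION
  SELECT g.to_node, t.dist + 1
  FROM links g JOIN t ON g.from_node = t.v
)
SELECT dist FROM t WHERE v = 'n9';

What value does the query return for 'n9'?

Base: (n35, dist=0).
Iteration 1: edges from {n35} -> (n25, dist=1).
Iteration 2: edges from {n25} -> (n26, dist=2), (n9, dist=2).
Iteration 3: edges from {n26,n9} -> (n26, dist=3).
Iteration 4: no outgoing edges from {n26}; recursion stops.

2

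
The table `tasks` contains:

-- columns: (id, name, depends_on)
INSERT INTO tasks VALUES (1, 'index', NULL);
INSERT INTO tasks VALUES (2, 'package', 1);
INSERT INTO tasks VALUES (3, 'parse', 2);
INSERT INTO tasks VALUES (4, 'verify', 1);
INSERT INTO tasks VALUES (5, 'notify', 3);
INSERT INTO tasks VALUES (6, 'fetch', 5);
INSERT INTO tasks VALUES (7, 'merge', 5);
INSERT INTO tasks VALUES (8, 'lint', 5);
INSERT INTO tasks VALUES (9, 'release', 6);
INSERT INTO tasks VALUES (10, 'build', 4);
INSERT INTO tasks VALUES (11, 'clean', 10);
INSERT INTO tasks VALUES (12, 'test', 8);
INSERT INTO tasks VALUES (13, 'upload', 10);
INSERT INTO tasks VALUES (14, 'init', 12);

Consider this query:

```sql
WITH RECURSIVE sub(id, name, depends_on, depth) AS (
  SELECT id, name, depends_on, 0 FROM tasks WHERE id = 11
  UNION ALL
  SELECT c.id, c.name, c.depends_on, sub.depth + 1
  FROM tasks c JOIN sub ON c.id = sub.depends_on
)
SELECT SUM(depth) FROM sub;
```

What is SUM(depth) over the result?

Base: id=11 (clean), depends_on=10, depth 0.
Iteration 1: join on id=10 -> build (id 10, depends_on=4, depth 1).
Iteration 2: join on id=4 -> verify (id 4, depends_on=1, depth 2).
Iteration 3: join on id=1 -> index (id 1, depends_on=NULL, depth 3).
Iteration 4: depends_on is NULL; no match; recursion stops.
SUM(depth) = 0 + 1 + 2 + 3 = 6.

6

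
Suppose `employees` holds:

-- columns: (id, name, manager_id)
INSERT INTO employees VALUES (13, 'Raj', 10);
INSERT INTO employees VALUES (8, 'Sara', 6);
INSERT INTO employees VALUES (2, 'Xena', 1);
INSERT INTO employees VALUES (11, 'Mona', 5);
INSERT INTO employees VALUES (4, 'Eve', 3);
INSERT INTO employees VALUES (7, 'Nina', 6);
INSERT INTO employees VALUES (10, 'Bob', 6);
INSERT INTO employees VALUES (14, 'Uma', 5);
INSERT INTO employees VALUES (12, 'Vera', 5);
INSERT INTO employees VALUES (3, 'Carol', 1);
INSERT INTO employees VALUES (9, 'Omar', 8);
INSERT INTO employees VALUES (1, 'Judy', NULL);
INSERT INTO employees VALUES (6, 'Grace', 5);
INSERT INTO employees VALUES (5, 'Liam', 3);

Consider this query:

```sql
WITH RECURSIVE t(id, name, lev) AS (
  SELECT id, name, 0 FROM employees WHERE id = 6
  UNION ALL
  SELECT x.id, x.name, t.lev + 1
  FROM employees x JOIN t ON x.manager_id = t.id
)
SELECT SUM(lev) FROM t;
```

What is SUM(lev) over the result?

Base: id=6 (Grace) at lev 0.
Iteration 1: rows with manager_id in {6} -> Nina (id 7, lev 1), Sara (id 8, lev 1), Bob (id 10, lev 1).
Iteration 2: rows with manager_id in {7,8,10} -> Omar (id 9, lev 2), Raj (id 13, lev 2).
Iteration 3: no rows with manager_id in {9,13}; recursion stops.
SUM(lev) = 0 + 1 + 1 + 1 + 2 + 2 = 7.

7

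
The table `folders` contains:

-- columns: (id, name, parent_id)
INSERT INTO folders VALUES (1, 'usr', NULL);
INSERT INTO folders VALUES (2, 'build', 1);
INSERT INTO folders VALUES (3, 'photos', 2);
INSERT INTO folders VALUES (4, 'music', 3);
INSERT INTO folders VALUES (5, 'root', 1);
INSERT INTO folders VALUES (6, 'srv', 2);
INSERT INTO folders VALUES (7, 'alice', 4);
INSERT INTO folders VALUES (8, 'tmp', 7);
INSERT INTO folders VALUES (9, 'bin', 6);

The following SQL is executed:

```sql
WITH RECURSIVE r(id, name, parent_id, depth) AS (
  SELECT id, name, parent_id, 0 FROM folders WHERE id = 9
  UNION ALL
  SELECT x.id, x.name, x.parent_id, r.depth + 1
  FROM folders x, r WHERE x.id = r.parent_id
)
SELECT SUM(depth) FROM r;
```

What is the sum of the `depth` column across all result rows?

6

Base: id=9 (bin), parent_id=6, depth 0.
Iteration 1: join on id=6 -> srv (id 6, parent_id=2, depth 1).
Iteration 2: join on id=2 -> build (id 2, parent_id=1, depth 2).
Iteration 3: join on id=1 -> usr (id 1, parent_id=NULL, depth 3).
Iteration 4: parent_id is NULL; no match; recursion stops.
SUM(depth) = 0 + 1 + 2 + 3 = 6.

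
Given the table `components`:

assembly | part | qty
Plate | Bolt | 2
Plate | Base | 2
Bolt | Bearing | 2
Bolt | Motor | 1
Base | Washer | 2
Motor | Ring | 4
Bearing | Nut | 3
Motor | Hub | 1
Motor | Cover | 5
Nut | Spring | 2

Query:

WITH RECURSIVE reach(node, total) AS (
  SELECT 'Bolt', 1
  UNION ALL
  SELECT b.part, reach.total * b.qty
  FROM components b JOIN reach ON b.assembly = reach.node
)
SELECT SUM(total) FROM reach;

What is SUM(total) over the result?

32

Base: (Bolt, total=1).
Iteration 1: components of {Bolt} -> Bearing = 1*2 = 2, Motor = 1*1 = 1.
Iteration 2: components of {Bearing,Motor} -> Cover = 1*5 = 5, Hub = 1*1 = 1, Nut = 2*3 = 6, Ring = 1*4 = 4.
Iteration 3: components of {Cover,Hub,Nut,Ring} -> Spring = 6*2 = 12.
Iteration 4: no further components; recursion stops.
SUM(total) = 1 + 2 + 1 + 6 + 4 + 1 + 5 + 12 = 32.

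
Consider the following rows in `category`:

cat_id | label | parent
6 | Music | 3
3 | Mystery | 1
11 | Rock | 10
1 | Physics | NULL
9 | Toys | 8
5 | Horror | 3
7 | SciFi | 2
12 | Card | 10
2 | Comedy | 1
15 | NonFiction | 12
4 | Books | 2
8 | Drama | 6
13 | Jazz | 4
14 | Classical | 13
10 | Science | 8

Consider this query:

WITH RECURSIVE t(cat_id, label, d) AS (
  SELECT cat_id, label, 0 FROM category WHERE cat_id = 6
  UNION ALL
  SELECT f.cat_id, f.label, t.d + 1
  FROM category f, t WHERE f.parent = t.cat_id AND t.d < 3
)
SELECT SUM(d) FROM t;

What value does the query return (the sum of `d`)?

Base: cat_id=6 (Music) at d 0.
Iteration 1: rows with parent in {6} -> Drama (id 8, d 1).
Iteration 2: rows with parent in {8} -> Toys (id 9, d 2), Science (id 10, d 2).
Iteration 3: rows with parent in {9,10} -> Rock (id 11, d 3), Card (id 12, d 3).
Iteration 4: d < 3 fails for all current rows; recursion stops.
SUM(d) = 0 + 1 + 2 + 2 + 3 + 3 = 11.

11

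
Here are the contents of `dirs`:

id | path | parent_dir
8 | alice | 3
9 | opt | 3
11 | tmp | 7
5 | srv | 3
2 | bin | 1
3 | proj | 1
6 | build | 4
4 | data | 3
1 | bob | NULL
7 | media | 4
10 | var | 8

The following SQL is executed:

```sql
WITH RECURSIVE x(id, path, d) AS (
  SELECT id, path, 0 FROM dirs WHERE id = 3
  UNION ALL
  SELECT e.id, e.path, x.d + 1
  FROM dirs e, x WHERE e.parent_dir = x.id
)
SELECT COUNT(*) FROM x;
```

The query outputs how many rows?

Base: id=3 (proj) at d 0.
Iteration 1: rows with parent_dir in {3} -> data (id 4, d 1), srv (id 5, d 1), alice (id 8, d 1), opt (id 9, d 1).
Iteration 2: rows with parent_dir in {4,5,8,9} -> build (id 6, d 2), media (id 7, d 2), var (id 10, d 2).
Iteration 3: rows with parent_dir in {6,7,10} -> tmp (id 11, d 3).
Iteration 4: no rows with parent_dir in {11}; recursion stops.
Total rows emitted: 9.

9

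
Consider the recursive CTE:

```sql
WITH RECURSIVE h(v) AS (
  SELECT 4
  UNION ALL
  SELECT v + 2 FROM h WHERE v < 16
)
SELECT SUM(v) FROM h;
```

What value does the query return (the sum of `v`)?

70

Base: v=4.
Iteration 1: 4 < 16 holds -> v = 4 + 2 = 6.
Iteration 2: 6 < 16 holds -> v = 6 + 2 = 8.
Iteration 3: 8 < 16 holds -> v = 8 + 2 = 10.
Iteration 4: 10 < 16 holds -> v = 10 + 2 = 12.
Iteration 5: 12 < 16 holds -> v = 12 + 2 = 14.
Iteration 6: 14 < 16 holds -> v = 14 + 2 = 16.
Iteration 7: 16 < 16 fails; recursion stops.
SUM(v) = 4 + 6 + 8 + 10 + 12 + 14 + 16 = 70.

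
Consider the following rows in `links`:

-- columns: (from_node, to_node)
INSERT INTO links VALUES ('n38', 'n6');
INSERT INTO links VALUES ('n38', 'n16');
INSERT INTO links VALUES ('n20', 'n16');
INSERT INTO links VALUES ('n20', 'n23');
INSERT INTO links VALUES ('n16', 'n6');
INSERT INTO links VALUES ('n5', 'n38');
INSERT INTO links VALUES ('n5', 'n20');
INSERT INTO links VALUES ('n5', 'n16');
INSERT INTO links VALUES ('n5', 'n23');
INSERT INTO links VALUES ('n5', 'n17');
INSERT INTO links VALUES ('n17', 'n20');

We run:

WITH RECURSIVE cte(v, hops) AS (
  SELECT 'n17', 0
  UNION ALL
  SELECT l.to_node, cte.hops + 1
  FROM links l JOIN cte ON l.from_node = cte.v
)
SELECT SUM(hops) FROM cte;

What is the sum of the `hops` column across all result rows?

Base: (n17, hops=0).
Iteration 1: edges from {n17} -> (n20, hops=1).
Iteration 2: edges from {n20} -> (n16, hops=2), (n23, hops=2).
Iteration 3: edges from {n16,n23} -> (n6, hops=3).
Iteration 4: no outgoing edges from {n6}; recursion stops.
SUM(hops) = 0 + 1 + 2 + 2 + 3 = 8.

8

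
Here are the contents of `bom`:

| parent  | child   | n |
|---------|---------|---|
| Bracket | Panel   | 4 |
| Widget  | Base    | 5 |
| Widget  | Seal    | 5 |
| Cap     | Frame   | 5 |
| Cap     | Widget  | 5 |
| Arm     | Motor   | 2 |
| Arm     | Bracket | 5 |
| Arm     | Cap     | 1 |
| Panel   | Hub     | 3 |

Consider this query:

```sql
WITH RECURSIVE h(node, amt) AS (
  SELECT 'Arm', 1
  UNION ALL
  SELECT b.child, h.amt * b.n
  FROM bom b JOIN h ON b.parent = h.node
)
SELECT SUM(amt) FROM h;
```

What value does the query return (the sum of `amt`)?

Base: (Arm, amt=1).
Iteration 1: components of {Arm} -> Bracket = 1*5 = 5, Cap = 1*1 = 1, Motor = 1*2 = 2.
Iteration 2: components of {Bracket,Cap,Motor} -> Frame = 1*5 = 5, Panel = 5*4 = 20, Widget = 1*5 = 5.
Iteration 3: components of {Frame,Panel,Widget} -> Base = 5*5 = 25, Hub = 20*3 = 60, Seal = 5*5 = 25.
Iteration 4: no further components; recursion stops.
SUM(amt) = 1 + 2 + 1 + 5 + 5 + 5 + 20 + 25 + 25 + 60 = 149.

149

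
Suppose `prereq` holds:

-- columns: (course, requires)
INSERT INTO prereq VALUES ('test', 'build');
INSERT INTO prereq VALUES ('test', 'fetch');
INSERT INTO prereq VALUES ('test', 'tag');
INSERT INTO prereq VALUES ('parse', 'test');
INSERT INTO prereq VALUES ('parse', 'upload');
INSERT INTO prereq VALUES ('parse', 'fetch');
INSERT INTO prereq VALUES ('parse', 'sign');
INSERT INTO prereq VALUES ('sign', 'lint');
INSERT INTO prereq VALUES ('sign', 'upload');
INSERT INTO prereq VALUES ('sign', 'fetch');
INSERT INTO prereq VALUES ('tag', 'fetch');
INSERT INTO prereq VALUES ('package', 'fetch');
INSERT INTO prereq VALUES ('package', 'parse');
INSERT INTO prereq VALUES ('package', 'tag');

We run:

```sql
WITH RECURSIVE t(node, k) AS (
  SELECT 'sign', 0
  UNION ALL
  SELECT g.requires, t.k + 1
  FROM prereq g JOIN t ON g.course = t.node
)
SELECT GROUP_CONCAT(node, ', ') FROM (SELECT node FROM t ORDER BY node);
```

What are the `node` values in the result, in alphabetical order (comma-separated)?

fetch, lint, sign, upload

Base: (sign, k=0).
Iteration 1: edges from {sign} -> (fetch, k=1), (lint, k=1), (upload, k=1).
Iteration 2: no outgoing edges from {fetch,lint,upload}; recursion stops.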